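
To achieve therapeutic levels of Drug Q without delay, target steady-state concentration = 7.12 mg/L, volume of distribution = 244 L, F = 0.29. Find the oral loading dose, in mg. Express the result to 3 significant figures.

5990 mg

LD = Css × Vd / F = 7.12 × 244 / 0.29 = 5991 mg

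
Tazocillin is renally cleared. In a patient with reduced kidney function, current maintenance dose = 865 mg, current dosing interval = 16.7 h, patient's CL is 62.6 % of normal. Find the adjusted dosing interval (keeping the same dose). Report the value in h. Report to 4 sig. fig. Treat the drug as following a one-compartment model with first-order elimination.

26.68 h

To keep the same average steady-state level, dosing rate must scale with clearance.
CL ratio = 62.6 / 100 = 0.6260
New interval (same dose) = 16.7 / 0.6260 = 26.68 h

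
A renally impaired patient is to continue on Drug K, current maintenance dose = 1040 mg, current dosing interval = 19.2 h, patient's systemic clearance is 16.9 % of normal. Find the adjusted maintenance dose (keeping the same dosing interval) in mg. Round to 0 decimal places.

176 mg

To keep the same average steady-state level, dosing rate must scale with clearance.
CL ratio = 16.9 / 100 = 0.1690
New dose (same interval) = 1040 × 0.1690 = 175.8 mg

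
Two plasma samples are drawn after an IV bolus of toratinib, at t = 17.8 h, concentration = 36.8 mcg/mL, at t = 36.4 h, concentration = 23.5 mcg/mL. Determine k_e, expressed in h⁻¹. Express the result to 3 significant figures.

0.0241 h⁻¹

k = ln(C₁/C₂) / (t₂ − t₁) = ln(36.8/23.5) / (36.4 − 17.8)
  = 0.4485 / 18.60 = 0.02411 h⁻¹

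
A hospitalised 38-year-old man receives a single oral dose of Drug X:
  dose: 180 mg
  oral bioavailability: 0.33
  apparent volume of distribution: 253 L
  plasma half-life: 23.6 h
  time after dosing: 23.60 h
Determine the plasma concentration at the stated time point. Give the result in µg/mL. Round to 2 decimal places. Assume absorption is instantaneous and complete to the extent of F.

0.12 µg/mL

Amount reaching circulation = F × Dose = 0.33 × 180.0 = 59.40 mg
C₀ = F·Dose / Vd = 59.40 / 253 = 0.2348 mg/L
k = ln2 / t½ = 0.693147 / 23.6 = 0.02937 h⁻¹
t / t½ = 23.60 / 23.6 = 1 half-lives
C = C₀ × (1/2)^1 = 0.2348 × 0.5000 = 0.1174 mg/L
(0.1174 mg/L = 0.1174 µg/mL)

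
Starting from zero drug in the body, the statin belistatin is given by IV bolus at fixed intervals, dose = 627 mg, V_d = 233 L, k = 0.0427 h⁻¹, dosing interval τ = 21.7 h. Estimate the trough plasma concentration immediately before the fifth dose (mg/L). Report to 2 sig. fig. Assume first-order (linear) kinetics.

C₀ per dose = Dose / Vd = 627 / 233 = 2.691 mg/L
Fraction remaining after one interval: r = e^(−kτ) = e^(−0.04270 × 21.7) = 0.3959
Before dose 5, 4 doses have been given (aged 1τ, 2τ, 3τ, 4τ).
C_trough = C₀ × (r + r² + … + r^4) = C₀ × r(1−r^4)/(1−r)
        = 2.691 × 0.3959 × (1 − 0.02457) / (1 − 0.3959) = 1.720 mg/L

1.7 mg/L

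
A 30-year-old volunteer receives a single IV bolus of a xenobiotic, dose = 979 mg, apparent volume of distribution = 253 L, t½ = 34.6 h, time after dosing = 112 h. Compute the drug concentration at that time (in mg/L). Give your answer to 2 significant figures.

C₀ = Dose / Vd = 979.0 / 253 = 3.870 mg/L
k = ln2 / t½ = 0.693147 / 34.6 = 0.02003 h⁻¹
C = C₀ · e^(−k·t) = 3.870 × e^(−0.02003 × 112)
  = 3.870 × 0.1061 = 0.4106 mg/L

0.41 mg/L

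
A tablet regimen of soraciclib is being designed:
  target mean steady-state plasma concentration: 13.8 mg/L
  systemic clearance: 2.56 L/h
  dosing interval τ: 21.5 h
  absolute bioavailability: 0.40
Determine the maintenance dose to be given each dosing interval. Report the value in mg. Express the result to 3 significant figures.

At steady state, F × (Dose/τ) = Css × CL.
Dose = Css × CL × τ / F = 13.8 × 2.560 × 21.5 / 0.40 = 1899 mg

1900 mg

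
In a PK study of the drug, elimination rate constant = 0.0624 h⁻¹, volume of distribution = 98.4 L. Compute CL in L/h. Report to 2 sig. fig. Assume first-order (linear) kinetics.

6.1 L/h

CL = k × Vd = 0.0624 × 98.4 = 6.140 L/h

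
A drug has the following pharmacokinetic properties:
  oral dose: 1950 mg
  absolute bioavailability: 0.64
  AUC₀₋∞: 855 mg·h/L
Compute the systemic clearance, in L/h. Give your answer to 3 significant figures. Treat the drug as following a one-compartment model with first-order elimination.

1.46 L/h

CL = F·Dose / AUC = 0.64 × 1950 / 855 = 1.460 L/h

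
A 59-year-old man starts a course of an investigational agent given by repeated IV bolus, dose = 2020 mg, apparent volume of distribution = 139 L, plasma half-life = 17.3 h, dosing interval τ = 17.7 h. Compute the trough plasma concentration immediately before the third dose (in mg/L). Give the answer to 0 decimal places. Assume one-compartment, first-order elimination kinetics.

11 mg/L

C₀ per dose = Dose / Vd = 2020 / 139 = 14.53 mg/L
k = ln2 / t½ = 0.693147 / 17.3 = 0.04007 h⁻¹
Fraction remaining after one interval: r = e^(−kτ) = e^(−0.04007 × 17.7) = 0.4920
Before dose 3, 2 doses have been given (aged 1τ, 2τ).
C_trough = C₀ × (r + r²) = 14.53 × (0.4920 + 0.2421) = 10.67 mg/L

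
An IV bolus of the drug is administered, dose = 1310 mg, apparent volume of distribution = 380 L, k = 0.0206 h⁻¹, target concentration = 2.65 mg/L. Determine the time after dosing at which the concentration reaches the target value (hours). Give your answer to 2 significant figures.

C₀ = Dose / Vd = 1310 / 380 = 3.447 mg/L
t = ln(C₀ / C) / k = ln(3.447 / 2.65) / 0.02060
  = ln(1.301) / 0.02060 = 0.2631 / 0.02060 = 12.77 h

13 h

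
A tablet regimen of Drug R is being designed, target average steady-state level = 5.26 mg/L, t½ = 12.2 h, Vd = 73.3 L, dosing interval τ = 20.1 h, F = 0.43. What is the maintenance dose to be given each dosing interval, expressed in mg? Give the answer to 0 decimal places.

k = ln2 / t½ = 0.693147 / 12.2 = 0.05682 h⁻¹
CL = k × Vd = 0.05682 × 73.3 = 4.165 L/h
At steady state, F × (Dose/τ) = Css × CL.
Dose = Css × CL × τ / F = 5.26 × 4.165 × 20.1 / 0.43 = 1024 mg

1024 mg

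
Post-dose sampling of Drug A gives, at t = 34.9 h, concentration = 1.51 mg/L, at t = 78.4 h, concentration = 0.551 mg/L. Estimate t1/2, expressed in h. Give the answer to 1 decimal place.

29.9 h

k = ln(C₁/C₂) / (t₂ − t₁) = ln(1.51/0.551) / (78.4 − 34.9)
  = 1.008 / 43.50 = 0.02317 h⁻¹
t½ = ln2 / k = 0.693147 / 0.02317 = 29.92 h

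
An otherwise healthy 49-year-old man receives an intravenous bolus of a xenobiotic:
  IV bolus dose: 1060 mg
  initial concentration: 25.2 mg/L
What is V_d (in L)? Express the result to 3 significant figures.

Vd = Dose / C₀ = 1060 / 25.2 = 42.06 L

42.1 L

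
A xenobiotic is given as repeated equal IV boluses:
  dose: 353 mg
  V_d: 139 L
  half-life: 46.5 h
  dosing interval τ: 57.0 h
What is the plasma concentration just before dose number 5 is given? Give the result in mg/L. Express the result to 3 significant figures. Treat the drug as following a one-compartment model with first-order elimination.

1.83 mg/L

C₀ per dose = Dose / Vd = 353 / 139 = 2.540 mg/L
k = ln2 / t½ = 0.693147 / 46.5 = 0.01491 h⁻¹
Fraction remaining after one interval: r = e^(−kτ) = e^(−0.01491 × 57.0) = 0.4275
Before dose 5, 4 doses have been given (aged 1τ, 2τ, 3τ, 4τ).
C_trough = C₀ × (r + r² + … + r^4) = C₀ × r(1−r^4)/(1−r)
        = 2.540 × 0.4275 × (1 − 0.03340) / (1 − 0.4275) = 1.833 mg/L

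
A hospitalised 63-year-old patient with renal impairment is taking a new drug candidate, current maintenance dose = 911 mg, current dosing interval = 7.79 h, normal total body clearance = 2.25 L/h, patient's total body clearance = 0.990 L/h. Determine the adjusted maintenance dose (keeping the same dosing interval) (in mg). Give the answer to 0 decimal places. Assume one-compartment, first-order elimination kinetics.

To keep the same average steady-state level, dosing rate must scale with clearance.
CL ratio = 0.990 / 2.25 = 0.4400
New dose (same interval) = 911 × 0.4400 = 400.8 mg

401 mg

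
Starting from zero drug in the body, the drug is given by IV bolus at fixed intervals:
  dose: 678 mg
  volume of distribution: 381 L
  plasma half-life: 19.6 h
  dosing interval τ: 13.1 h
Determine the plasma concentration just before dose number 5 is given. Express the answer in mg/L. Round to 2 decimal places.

2.55 mg/L

C₀ per dose = Dose / Vd = 678 / 381 = 1.780 mg/L
k = ln2 / t½ = 0.693147 / 19.6 = 0.03536 h⁻¹
Fraction remaining after one interval: r = e^(−kτ) = e^(−0.03536 × 13.1) = 0.6293
Before dose 5, 4 doses have been given (aged 1τ, 2τ, 3τ, 4τ).
C_trough = C₀ × (r + r² + … + r^4) = C₀ × r(1−r^4)/(1−r)
        = 1.780 × 0.6293 × (1 − 0.1568) / (1 − 0.6293) = 2.548 mg/L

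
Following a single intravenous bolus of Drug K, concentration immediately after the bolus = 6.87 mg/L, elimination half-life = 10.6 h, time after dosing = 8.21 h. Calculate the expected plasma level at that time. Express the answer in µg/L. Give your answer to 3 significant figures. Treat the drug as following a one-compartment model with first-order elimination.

4020 µg/L

k = ln2 / t½ = 0.693147 / 10.6 = 0.06539 h⁻¹
C = C₀ · e^(−k·t) = 6.870 × e^(−0.06539 × 8.21)
  = 6.870 × 0.5846 = 4.016 mg/L
Convert: 4.016 mg/L × 1000 = 4016 µg/L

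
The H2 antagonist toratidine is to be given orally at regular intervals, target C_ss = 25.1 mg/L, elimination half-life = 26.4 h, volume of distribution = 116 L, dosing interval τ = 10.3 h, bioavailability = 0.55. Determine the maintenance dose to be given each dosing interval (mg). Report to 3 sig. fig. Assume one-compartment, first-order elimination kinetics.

k = ln2 / t½ = 0.693147 / 26.4 = 0.02626 h⁻¹
CL = k × Vd = 0.02626 × 116 = 3.046 L/h
At steady state, F × (Dose/τ) = Css × CL.
Dose = Css × CL × τ / F = 25.1 × 3.046 × 10.3 / 0.55 = 1432 mg

1430 mg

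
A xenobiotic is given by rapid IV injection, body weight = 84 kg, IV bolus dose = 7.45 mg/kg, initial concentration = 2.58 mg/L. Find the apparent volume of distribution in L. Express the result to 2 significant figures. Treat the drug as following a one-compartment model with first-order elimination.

240 L

Dose = 7.45 × 84 = 625.8 mg
Vd = Dose / C₀ = 625.8 / 2.58 = 242.6 L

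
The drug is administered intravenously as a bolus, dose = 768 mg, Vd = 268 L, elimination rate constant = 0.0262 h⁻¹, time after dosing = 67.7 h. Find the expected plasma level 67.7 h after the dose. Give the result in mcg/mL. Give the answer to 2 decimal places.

0.49 mcg/mL

C₀ = Dose / Vd = 768.0 / 268 = 2.866 mg/L
C = C₀ · e^(−k·t) = 2.866 × e^(−0.02620 × 67.7)
  = 2.866 × 0.1697 = 0.4864 mg/L
(0.4864 mg/L = 0.4864 mcg/mL)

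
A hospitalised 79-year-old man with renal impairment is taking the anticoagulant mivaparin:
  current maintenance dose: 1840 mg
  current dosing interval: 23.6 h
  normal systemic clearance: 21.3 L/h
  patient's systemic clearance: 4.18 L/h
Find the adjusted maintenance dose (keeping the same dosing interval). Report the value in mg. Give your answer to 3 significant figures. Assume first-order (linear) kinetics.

361 mg

To keep the same average steady-state level, dosing rate must scale with clearance.
CL ratio = 4.18 / 21.3 = 0.1962
New dose (same interval) = 1840 × 0.1962 = 361.0 mg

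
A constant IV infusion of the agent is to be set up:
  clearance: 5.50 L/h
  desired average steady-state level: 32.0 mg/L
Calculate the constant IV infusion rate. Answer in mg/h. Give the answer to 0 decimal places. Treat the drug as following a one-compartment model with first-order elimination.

176 mg/h

At steady state, infusion rate R₀ = Css × CL = 32.0 × 5.500 = 176.0 mg/h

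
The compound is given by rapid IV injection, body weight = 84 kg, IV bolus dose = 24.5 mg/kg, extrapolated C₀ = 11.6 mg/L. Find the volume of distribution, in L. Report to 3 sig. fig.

177 L

Dose = 24.5 × 84 = 2058 mg
Vd = Dose / C₀ = 2058 / 11.6 = 177.4 L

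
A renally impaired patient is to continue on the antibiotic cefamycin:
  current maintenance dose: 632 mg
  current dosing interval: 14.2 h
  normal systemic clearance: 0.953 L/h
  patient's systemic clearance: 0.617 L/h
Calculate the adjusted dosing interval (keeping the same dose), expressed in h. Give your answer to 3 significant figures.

To keep the same average steady-state level, dosing rate must scale with clearance.
CL ratio = 0.617 / 0.953 = 0.6474
New interval (same dose) = 14.2 / 0.6474 = 21.93 h

21.9 h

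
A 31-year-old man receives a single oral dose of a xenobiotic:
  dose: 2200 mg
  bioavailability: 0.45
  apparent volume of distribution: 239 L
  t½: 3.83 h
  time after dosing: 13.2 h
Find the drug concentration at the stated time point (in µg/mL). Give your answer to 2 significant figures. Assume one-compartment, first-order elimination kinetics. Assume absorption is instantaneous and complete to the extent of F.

0.38 µg/mL

Amount reaching circulation = F × Dose = 0.45 × 2200 = 990.0 mg
C₀ = F·Dose / Vd = 990.0 / 239 = 4.142 mg/L
k = ln2 / t½ = 0.693147 / 3.83 = 0.1810 h⁻¹
C = C₀ · e^(−k·t) = 4.142 × e^(−0.1810 × 13.2)
  = 4.142 × 0.09170 = 0.3798 mg/L
(0.3798 mg/L = 0.3798 µg/mL)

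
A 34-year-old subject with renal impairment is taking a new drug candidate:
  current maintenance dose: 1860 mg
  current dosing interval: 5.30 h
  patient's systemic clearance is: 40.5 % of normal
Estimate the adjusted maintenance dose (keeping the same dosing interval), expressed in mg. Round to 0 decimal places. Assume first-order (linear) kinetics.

753 mg

To keep the same average steady-state level, dosing rate must scale with clearance.
CL ratio = 40.5 / 100 = 0.4050
New dose (same interval) = 1860 × 0.4050 = 753.3 mg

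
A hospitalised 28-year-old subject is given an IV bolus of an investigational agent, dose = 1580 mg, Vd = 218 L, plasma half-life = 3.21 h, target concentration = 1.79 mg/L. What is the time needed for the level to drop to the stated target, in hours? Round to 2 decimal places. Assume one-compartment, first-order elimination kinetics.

C₀ = Dose / Vd = 1580 / 218 = 7.248 mg/L
k = ln2 / t½ = 0.693147 / 3.21 = 0.2159 h⁻¹
t = ln(C₀ / C) / k = ln(7.248 / 1.79) / 0.2159
  = ln(4.049) / 0.2159 = 1.398 / 0.2159 = 6.475 h

6.48 h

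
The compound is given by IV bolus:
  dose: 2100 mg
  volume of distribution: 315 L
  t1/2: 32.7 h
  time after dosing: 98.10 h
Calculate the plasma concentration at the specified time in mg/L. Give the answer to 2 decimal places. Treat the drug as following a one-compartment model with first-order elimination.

0.83 mg/L

C₀ = Dose / Vd = 2100 / 315 = 6.667 mg/L
k = ln2 / t½ = 0.693147 / 32.7 = 0.02120 h⁻¹
t / t½ = 98.10 / 32.7 = 3 half-lives
C = C₀ × (1/2)^3 = 6.667 × 0.1250 = 0.8334 mg/L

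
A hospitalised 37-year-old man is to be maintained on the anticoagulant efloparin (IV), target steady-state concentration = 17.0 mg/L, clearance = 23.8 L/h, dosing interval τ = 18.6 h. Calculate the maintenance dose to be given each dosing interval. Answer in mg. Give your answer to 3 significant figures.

7530 mg

At steady state, Dose/τ = Css × CL.
Dose = Css × CL × τ = 17.0 × 23.80 × 18.6 = 7526 mg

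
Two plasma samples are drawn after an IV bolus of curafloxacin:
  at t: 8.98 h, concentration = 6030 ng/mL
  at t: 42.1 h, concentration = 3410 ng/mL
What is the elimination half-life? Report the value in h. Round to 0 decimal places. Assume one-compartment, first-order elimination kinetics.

k = ln(C₁/C₂) / (t₂ − t₁) = ln(6030/3410) / (42.1 − 8.98)
  = 0.5700 / 33.12 = 0.01721 h⁻¹
t½ = ln2 / k = 0.693147 / 0.01721 = 40.28 h

40 h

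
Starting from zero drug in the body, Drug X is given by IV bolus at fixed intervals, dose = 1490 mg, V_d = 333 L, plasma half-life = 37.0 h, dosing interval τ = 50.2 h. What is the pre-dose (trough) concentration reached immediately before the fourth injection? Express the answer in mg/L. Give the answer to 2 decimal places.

2.70 mg/L

C₀ per dose = Dose / Vd = 1490 / 333 = 4.474 mg/L
k = ln2 / t½ = 0.693147 / 37.0 = 0.01873 h⁻¹
Fraction remaining after one interval: r = e^(−kτ) = e^(−0.01873 × 50.2) = 0.3905
Before dose 4, 3 doses have been given (aged 1τ, 2τ, 3τ).
C_trough = C₀ × (r + r² + … + r^3) = C₀ × r(1−r^3)/(1−r)
        = 4.474 × 0.3905 × (1 − 0.05955) / (1 − 0.3905) = 2.696 mg/L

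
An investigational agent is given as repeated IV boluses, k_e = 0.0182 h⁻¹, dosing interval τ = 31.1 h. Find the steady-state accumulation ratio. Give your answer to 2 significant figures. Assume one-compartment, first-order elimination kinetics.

e^(−kτ) = e^(−0.01820 × 31.1) = 0.5678
Accumulation ratio R = 1 / (1 − e^(−kτ)) = 1 / (1 − 0.5678) = 2.314

2.3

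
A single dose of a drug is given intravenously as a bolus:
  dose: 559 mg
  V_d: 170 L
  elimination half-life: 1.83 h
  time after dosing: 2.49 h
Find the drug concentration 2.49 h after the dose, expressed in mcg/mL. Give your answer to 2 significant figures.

C₀ = Dose / Vd = 559.0 / 170 = 3.288 mg/L
k = ln2 / t½ = 0.693147 / 1.83 = 0.3788 h⁻¹
C = C₀ · e^(−k·t) = 3.288 × e^(−0.3788 × 2.49)
  = 3.288 × 0.3894 = 1.280 mg/L
(1.280 mg/L = 1.280 mcg/mL)

1.3 mcg/mL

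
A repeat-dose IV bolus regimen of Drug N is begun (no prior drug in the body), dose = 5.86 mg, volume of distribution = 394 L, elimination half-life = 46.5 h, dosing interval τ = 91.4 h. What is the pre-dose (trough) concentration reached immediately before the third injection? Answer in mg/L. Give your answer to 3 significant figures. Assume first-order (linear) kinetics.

C₀ per dose = Dose / Vd = 5.86 / 394 = 0.01487 mg/L
k = ln2 / t½ = 0.693147 / 46.5 = 0.01491 h⁻¹
Fraction remaining after one interval: r = e^(−kτ) = e^(−0.01491 × 91.4) = 0.2559
Before dose 3, 2 doses have been given (aged 1τ, 2τ).
C_trough = C₀ × (r + r²) = 0.01487 × (0.2559 + 0.06548) = 0.004779 mg/L

0.00478 mg/L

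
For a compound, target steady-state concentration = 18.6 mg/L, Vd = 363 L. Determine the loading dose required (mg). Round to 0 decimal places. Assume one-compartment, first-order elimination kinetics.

6752 mg

LD = Css × Vd = 18.6 × 363 = 6752 mg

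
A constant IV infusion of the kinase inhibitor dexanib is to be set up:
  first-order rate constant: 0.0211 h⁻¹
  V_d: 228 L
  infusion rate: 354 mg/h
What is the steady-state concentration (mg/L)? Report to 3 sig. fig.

73.6 mg/L

CL = k × Vd = 0.02110 × 228 = 4.811 L/h
At steady state Css = R₀ / CL = 354 / 4.811 = 73.58 mg/L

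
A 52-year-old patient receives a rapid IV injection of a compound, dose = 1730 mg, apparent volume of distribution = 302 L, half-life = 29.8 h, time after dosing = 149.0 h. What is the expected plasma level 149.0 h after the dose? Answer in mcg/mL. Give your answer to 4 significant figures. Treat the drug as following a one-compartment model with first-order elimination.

0.1790 mcg/mL

C₀ = Dose / Vd = 1730 / 302 = 5.728 mg/L
k = ln2 / t½ = 0.693147 / 29.8 = 0.02326 h⁻¹
t / t½ = 149.0 / 29.8 = 5 half-lives
C = C₀ × (1/2)^5 = 5.728 × 0.03125 = 0.1790 mg/L
(0.1790 mg/L = 0.1790 mcg/mL)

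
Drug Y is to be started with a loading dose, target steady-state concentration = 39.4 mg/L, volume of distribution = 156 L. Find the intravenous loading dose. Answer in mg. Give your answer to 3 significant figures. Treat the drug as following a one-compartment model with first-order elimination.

LD = Css × Vd = 39.4 × 156 = 6146 mg

6150 mg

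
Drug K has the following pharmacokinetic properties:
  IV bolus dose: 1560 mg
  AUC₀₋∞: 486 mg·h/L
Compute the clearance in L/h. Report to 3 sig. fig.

CL = Dose / AUC = 1560 / 486 = 3.210 L/h

3.21 L/h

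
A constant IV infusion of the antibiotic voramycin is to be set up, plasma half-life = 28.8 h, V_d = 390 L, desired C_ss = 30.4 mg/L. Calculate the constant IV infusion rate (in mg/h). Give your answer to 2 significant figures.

k = ln2 / t½ = 0.693147 / 28.8 = 0.02407 h⁻¹
CL = k × Vd = 0.02407 × 390 = 9.387 L/h
At steady state, infusion rate R₀ = Css × CL = 30.4 × 9.387 = 285.4 mg/h

290 mg/h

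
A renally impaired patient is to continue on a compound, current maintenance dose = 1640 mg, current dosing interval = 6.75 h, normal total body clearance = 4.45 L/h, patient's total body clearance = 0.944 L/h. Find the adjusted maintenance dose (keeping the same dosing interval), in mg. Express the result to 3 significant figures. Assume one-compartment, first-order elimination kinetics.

348 mg

To keep the same average steady-state level, dosing rate must scale with clearance.
CL ratio = 0.944 / 4.45 = 0.2121
New dose (same interval) = 1640 × 0.2121 = 347.8 mg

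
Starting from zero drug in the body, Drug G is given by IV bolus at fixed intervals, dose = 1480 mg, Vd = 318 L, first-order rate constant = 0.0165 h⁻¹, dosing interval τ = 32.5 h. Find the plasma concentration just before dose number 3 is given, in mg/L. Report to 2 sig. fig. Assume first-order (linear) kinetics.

C₀ per dose = Dose / Vd = 1480 / 318 = 4.654 mg/L
Fraction remaining after one interval: r = e^(−kτ) = e^(−0.01650 × 32.5) = 0.5849
Before dose 3, 2 doses have been given (aged 1τ, 2τ).
C_trough = C₀ × (r + r²) = 4.654 × (0.5849 + 0.3421) = 4.314 mg/L

4.3 mg/L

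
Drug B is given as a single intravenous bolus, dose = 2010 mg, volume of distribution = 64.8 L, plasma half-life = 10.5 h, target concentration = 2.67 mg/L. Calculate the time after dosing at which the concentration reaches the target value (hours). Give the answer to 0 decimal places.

C₀ = Dose / Vd = 2010 / 64.8 = 31.02 mg/L
k = ln2 / t½ = 0.693147 / 10.5 = 0.06601 h⁻¹
t = ln(C₀ / C) / k = ln(31.02 / 2.67) / 0.06601
  = ln(11.62) / 0.06601 = 2.453 / 0.06601 = 37.16 h

37 h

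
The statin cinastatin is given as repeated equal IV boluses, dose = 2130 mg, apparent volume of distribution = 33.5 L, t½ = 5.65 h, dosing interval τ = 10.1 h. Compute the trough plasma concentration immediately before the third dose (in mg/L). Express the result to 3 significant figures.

C₀ per dose = Dose / Vd = 2130 / 33.5 = 63.58 mg/L
k = ln2 / t½ = 0.693147 / 5.65 = 0.1227 h⁻¹
Fraction remaining after one interval: r = e^(−kτ) = e^(−0.1227 × 10.1) = 0.2896
Before dose 3, 2 doses have been given (aged 1τ, 2τ).
C_trough = C₀ × (r + r²) = 63.58 × (0.2896 + 0.08387) = 23.75 mg/L

23.8 mg/L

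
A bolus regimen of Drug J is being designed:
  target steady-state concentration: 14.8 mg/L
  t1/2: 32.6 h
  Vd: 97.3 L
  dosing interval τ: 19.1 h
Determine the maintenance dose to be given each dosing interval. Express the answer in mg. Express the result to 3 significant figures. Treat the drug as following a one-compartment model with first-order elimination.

585 mg

k = ln2 / t½ = 0.693147 / 32.6 = 0.02126 h⁻¹
CL = k × Vd = 0.02126 × 97.3 = 2.069 L/h
At steady state, Dose/τ = Css × CL.
Dose = Css × CL × τ = 14.8 × 2.069 × 19.1 = 584.9 mg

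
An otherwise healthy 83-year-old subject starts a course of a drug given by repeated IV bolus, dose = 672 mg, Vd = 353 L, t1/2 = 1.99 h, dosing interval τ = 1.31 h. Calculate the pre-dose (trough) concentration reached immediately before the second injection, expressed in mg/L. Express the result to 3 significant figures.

C₀ per dose = Dose / Vd = 672 / 353 = 1.904 mg/L
k = ln2 / t½ = 0.693147 / 1.99 = 0.3483 h⁻¹
Fraction remaining after one interval: r = e^(−kτ) = e^(−0.3483 × 1.31) = 0.6336
Before dose 2, 1 dose has been given (aged 1τ).
C_trough = C₀ × r = 1.904 × 0.6336 = 1.206 mg/L

1.21 mg/L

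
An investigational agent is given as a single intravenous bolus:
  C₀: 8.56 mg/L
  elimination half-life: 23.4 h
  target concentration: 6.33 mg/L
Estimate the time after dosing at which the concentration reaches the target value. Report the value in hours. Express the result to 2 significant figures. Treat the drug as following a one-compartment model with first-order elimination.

k = ln2 / t½ = 0.693147 / 23.4 = 0.02962 h⁻¹
t = ln(C₀ / C) / k = ln(8.560 / 6.33) / 0.02962
  = ln(1.352) / 0.02962 = 0.3016 / 0.02962 = 10.18 h

10 h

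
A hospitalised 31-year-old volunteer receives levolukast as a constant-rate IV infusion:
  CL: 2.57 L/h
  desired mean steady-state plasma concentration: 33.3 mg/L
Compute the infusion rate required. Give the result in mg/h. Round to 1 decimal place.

At steady state, infusion rate R₀ = Css × CL = 33.3 × 2.570 = 85.58 mg/h

85.6 mg/h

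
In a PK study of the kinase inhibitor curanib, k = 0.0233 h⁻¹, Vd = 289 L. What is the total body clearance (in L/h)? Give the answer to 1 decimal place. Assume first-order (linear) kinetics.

CL = k × Vd = 0.0233 × 289 = 6.734 L/h

6.7 L/h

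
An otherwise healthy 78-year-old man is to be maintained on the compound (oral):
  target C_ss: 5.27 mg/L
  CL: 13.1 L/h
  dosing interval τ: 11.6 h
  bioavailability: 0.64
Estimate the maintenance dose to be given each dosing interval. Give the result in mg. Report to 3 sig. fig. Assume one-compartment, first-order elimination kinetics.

At steady state, F × (Dose/τ) = Css × CL.
Dose = Css × CL × τ / F = 5.27 × 13.10 × 11.6 / 0.64 = 1251 mg

1250 mg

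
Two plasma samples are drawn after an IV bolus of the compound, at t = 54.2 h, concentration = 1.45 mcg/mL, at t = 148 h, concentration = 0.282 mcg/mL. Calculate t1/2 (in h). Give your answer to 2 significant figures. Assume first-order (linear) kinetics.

40 h

k = ln(C₁/C₂) / (t₂ − t₁) = ln(1.45/0.282) / (148 − 54.2)
  = 1.637 / 93.80 = 0.01745 h⁻¹
t½ = ln2 / k = 0.693147 / 0.01745 = 39.72 h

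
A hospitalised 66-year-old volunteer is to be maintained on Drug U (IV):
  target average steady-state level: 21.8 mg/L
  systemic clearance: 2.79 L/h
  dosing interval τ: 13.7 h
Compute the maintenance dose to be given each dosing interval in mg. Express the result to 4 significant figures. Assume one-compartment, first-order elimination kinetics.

833.3 mg

At steady state, Dose/τ = Css × CL.
Dose = Css × CL × τ = 21.8 × 2.790 × 13.7 = 833.3 mg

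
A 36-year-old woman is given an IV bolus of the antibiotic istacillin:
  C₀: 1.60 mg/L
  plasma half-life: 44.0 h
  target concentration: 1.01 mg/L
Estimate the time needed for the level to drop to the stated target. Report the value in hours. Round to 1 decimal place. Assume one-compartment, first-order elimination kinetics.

k = ln2 / t½ = 0.693147 / 44.0 = 0.01575 h⁻¹
t = ln(C₀ / C) / k = ln(1.600 / 1.01) / 0.01575
  = ln(1.584) / 0.01575 = 0.4600 / 0.01575 = 29.21 h

29.2 h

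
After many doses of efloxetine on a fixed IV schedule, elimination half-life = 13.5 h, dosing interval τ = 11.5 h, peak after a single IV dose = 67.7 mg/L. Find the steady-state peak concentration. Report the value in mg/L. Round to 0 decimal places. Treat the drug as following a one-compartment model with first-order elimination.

k = ln2 / t½ = 0.693147 / 13.5 = 0.05134 h⁻¹
e^(−kτ) = e^(−0.05134 × 11.5) = 0.5541
Accumulation ratio R = 1 / (1 − e^(−kτ)) = 1 / (1 − 0.5541) = 2.243
Steady-state peak = C₀ × R = 67.7 × 2.243 = 151.9 mg/L

152 mg/L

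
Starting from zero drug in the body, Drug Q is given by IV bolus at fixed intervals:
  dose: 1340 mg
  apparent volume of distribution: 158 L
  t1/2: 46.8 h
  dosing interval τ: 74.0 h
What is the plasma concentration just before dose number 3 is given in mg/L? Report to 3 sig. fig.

C₀ per dose = Dose / Vd = 1340 / 158 = 8.481 mg/L
k = ln2 / t½ = 0.693147 / 46.8 = 0.01481 h⁻¹
Fraction remaining after one interval: r = e^(−kτ) = e^(−0.01481 × 74.0) = 0.3342
Before dose 3, 2 doses have been given (aged 1τ, 2τ).
C_trough = C₀ × (r + r²) = 8.481 × (0.3342 + 0.1117) = 3.782 mg/L

3.78 mg/L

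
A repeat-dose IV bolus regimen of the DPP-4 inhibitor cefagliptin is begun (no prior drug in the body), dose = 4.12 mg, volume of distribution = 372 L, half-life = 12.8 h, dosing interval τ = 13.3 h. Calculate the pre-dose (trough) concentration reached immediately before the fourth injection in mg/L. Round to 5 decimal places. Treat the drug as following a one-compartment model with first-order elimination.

0.00929 mg/L

C₀ per dose = Dose / Vd = 4.12 / 372 = 0.01108 mg/L
k = ln2 / t½ = 0.693147 / 12.8 = 0.05415 h⁻¹
Fraction remaining after one interval: r = e^(−kτ) = e^(−0.05415 × 13.3) = 0.4867
Before dose 4, 3 doses have been given (aged 1τ, 2τ, 3τ).
C_trough = C₀ × (r + r² + … + r^3) = C₀ × r(1−r^3)/(1−r)
        = 0.01108 × 0.4867 × (1 − 0.1153) / (1 − 0.4867) = 0.009294 mg/L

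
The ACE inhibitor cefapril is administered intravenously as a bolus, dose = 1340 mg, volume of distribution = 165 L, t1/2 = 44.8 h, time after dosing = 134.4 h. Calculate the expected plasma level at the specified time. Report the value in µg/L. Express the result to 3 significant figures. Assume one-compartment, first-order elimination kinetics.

C₀ = Dose / Vd = 1340 / 165 = 8.121 mg/L
k = ln2 / t½ = 0.693147 / 44.8 = 0.01547 h⁻¹
t / t½ = 134.4 / 44.8 = 3 half-lives
C = C₀ × (1/2)^3 = 8.121 × 0.1250 = 1.015 mg/L
Convert: 1.015 mg/L × 1000 = 1015 µg/L

1020 µg/L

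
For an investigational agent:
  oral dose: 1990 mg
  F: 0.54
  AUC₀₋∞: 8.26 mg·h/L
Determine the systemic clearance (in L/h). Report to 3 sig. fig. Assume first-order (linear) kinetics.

130 L/h

CL = F·Dose / AUC = 0.54 × 1990 / 8.26 = 130.1 L/h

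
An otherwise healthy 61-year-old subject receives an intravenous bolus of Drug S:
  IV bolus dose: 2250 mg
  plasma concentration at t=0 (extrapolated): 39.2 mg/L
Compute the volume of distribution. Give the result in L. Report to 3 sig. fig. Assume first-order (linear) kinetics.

57.4 L

Vd = Dose / C₀ = 2250 / 39.2 = 57.40 L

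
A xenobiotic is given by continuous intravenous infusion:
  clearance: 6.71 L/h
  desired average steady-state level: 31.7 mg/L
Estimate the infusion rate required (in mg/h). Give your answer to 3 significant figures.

At steady state, infusion rate R₀ = Css × CL = 31.7 × 6.710 = 212.7 mg/h

213 mg/h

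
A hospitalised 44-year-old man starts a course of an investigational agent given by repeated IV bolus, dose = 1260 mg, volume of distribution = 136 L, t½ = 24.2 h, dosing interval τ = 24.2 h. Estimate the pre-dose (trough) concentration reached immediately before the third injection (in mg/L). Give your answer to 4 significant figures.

6.949 mg/L

C₀ per dose = Dose / Vd = 1260 / 136 = 9.265 mg/L
k = ln2 / t½ = 0.693147 / 24.2 = 0.02864 h⁻¹
Fraction remaining after one interval: r = e^(−kτ) = e^(−0.02864 × 24.2) = 0.5000
Before dose 3, 2 doses have been given (aged 1τ, 2τ).
C_trough = C₀ × (r + r²) = 9.265 × (0.5000 + 0.2500) = 6.949 mg/L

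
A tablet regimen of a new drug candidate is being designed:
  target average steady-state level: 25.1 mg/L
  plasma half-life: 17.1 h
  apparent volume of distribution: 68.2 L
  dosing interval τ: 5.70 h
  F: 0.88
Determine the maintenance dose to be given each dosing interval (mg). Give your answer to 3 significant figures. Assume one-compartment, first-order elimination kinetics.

449 mg

k = ln2 / t½ = 0.693147 / 17.1 = 0.04053 h⁻¹
CL = k × Vd = 0.04053 × 68.2 = 2.764 L/h
At steady state, F × (Dose/τ) = Css × CL.
Dose = Css × CL × τ / F = 25.1 × 2.764 × 5.70 / 0.88 = 449.4 mg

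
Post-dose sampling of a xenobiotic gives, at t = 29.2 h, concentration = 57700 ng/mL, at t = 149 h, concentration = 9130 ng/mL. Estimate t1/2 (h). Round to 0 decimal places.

45 h

k = ln(C₁/C₂) / (t₂ − t₁) = ln(57700/9130) / (149 − 29.2)
  = 1.844 / 119.8 = 0.01539 h⁻¹
t½ = ln2 / k = 0.693147 / 0.01539 = 45.04 h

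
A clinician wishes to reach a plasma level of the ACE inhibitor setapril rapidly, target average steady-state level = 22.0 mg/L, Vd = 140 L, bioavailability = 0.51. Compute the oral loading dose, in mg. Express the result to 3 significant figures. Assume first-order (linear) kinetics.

LD = Css × Vd / F = 22.0 × 140 / 0.51 = 6039 mg

6040 mg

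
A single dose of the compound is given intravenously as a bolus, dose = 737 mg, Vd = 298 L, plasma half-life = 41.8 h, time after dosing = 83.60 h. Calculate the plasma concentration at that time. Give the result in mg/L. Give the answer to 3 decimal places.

0.618 mg/L

C₀ = Dose / Vd = 737.0 / 298 = 2.473 mg/L
k = ln2 / t½ = 0.693147 / 41.8 = 0.01658 h⁻¹
t / t½ = 83.60 / 41.8 = 2 half-lives
C = C₀ × (1/2)^2 = 2.473 × 0.2500 = 0.6183 mg/L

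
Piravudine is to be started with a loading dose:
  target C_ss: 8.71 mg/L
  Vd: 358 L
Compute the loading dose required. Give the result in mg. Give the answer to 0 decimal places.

LD = Css × Vd = 8.71 × 358 = 3118 mg

3118 mg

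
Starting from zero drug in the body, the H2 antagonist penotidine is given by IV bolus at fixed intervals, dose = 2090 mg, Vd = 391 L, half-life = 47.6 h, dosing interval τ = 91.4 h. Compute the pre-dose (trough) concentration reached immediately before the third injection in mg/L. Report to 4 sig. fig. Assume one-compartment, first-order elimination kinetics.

1.786 mg/L

C₀ per dose = Dose / Vd = 2090 / 391 = 5.345 mg/L
k = ln2 / t½ = 0.693147 / 47.6 = 0.01456 h⁻¹
Fraction remaining after one interval: r = e^(−kτ) = e^(−0.01456 × 91.4) = 0.2643
Before dose 3, 2 doses have been given (aged 1τ, 2τ).
C_trough = C₀ × (r + r²) = 5.345 × (0.2643 + 0.06985) = 1.786 mg/L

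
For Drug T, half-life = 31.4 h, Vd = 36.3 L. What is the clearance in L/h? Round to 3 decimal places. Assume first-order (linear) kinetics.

0.801 L/h

k = ln2 / t½ = 0.693147 / 31.4 = 0.02207 h⁻¹
CL = k × Vd = 0.02207 × 36.3 = 0.8011 L/h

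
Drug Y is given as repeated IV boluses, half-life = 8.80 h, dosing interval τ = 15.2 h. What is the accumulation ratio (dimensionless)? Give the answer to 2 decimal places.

1.43

k = ln2 / t½ = 0.693147 / 8.80 = 0.07877 h⁻¹
e^(−kτ) = e^(−0.07877 × 15.2) = 0.3020
Accumulation ratio R = 1 / (1 − e^(−kτ)) = 1 / (1 − 0.3020) = 1.433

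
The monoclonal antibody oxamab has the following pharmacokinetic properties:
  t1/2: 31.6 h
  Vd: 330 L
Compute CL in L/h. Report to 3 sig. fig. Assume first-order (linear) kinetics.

7.24 L/h

k = ln2 / t½ = 0.693147 / 31.6 = 0.02194 h⁻¹
CL = k × Vd = 0.02194 × 330 = 7.240 L/h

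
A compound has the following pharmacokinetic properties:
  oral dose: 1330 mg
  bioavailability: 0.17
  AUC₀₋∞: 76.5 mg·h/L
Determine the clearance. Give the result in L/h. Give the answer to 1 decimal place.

3.0 L/h

CL = F·Dose / AUC = 0.17 × 1330 / 76.5 = 2.956 L/h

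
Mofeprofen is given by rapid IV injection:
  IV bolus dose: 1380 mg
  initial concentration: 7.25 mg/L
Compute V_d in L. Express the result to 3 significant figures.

Vd = Dose / C₀ = 1380 / 7.25 = 190.3 L

190 L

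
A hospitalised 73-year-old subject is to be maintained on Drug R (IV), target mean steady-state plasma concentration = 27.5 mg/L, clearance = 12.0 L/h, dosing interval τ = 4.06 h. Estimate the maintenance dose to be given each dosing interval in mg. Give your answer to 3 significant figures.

1340 mg

At steady state, Dose/τ = Css × CL.
Dose = Css × CL × τ = 27.5 × 12.00 × 4.06 = 1340 mg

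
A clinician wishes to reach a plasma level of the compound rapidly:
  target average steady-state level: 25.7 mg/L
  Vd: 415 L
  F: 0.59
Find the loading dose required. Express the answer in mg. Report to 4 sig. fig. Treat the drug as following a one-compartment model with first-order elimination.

LD = Css × Vd / F = 25.7 × 415 / 0.59 = 18080 mg

18080 mg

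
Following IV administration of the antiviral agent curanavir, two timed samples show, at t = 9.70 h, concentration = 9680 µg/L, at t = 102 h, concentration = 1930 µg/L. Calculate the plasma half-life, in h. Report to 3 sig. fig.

k = ln(C₁/C₂) / (t₂ − t₁) = ln(9680/1930) / (102 − 9.70)
  = 1.613 / 92.30 = 0.01748 h⁻¹
t½ = ln2 / k = 0.693147 / 0.01748 = 39.65 h

39.7 h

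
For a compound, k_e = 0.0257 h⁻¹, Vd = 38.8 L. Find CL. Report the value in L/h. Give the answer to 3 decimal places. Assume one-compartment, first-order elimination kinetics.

CL = k × Vd = 0.0257 × 38.8 = 0.9972 L/h

0.997 L/h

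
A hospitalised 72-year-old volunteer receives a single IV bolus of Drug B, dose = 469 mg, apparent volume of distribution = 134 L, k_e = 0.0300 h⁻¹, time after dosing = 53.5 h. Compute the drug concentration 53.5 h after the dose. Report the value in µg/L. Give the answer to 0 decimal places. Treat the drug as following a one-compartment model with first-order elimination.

C₀ = Dose / Vd = 469.0 / 134 = 3.500 mg/L
C = C₀ · e^(−k·t) = 3.500 × e^(−0.03000 × 53.5)
  = 3.500 × 0.2009 = 0.7032 mg/L
Convert: 0.7032 mg/L × 1000 = 703.2 µg/L

703 µg/L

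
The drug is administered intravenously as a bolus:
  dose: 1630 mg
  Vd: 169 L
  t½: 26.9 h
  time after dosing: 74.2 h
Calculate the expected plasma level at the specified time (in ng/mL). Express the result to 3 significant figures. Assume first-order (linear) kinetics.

1430 ng/mL

C₀ = Dose / Vd = 1630 / 169 = 9.645 mg/L
k = ln2 / t½ = 0.693147 / 26.9 = 0.02577 h⁻¹
C = C₀ · e^(−k·t) = 9.645 × e^(−0.02577 × 74.2)
  = 9.645 × 0.1478 = 1.426 mg/L
Convert: 1.426 mg/L × 1000 = 1426 ng/mL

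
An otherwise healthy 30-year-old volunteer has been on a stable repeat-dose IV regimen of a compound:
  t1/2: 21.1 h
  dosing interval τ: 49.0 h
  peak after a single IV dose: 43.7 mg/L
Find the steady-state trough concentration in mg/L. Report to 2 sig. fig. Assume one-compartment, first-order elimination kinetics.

k = ln2 / t½ = 0.693147 / 21.1 = 0.03285 h⁻¹
e^(−kτ) = e^(−0.03285 × 49.0) = 0.2000
Accumulation ratio R = 1 / (1 − e^(−kτ)) = 1 / (1 − 0.2000) = 1.250
Steady-state trough = C₀ × R × e^(−kτ) = 43.7 × 1.250 × 0.2000 = 10.93 mg/L

11 mg/L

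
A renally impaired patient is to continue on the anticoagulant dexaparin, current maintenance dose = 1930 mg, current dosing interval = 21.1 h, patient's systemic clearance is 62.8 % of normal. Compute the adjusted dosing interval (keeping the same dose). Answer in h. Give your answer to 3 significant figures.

To keep the same average steady-state level, dosing rate must scale with clearance.
CL ratio = 62.8 / 100 = 0.6280
New interval (same dose) = 21.1 / 0.6280 = 33.60 h

33.6 h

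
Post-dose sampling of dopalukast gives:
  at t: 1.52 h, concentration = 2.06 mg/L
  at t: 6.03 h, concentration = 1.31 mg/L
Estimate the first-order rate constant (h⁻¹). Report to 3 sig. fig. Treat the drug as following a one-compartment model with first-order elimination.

0.100 h⁻¹

k = ln(C₁/C₂) / (t₂ − t₁) = ln(2.06/1.31) / (6.03 − 1.52)
  = 0.4527 / 4.510 = 0.1004 h⁻¹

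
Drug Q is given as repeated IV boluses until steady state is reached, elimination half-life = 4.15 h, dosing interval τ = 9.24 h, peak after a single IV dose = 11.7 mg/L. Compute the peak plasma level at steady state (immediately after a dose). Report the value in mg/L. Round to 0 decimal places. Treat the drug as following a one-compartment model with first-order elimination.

15 mg/L

k = ln2 / t½ = 0.693147 / 4.15 = 0.1670 h⁻¹
e^(−kτ) = e^(−0.1670 × 9.24) = 0.2137
Accumulation ratio R = 1 / (1 − e^(−kτ)) = 1 / (1 − 0.2137) = 1.272
Steady-state peak = C₀ × R = 11.7 × 1.272 = 14.88 mg/L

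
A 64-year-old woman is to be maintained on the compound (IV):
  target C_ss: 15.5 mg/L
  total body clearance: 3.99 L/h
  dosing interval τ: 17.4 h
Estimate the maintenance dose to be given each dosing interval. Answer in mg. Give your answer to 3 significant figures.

1080 mg

At steady state, Dose/τ = Css × CL.
Dose = Css × CL × τ = 15.5 × 3.990 × 17.4 = 1076 mg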